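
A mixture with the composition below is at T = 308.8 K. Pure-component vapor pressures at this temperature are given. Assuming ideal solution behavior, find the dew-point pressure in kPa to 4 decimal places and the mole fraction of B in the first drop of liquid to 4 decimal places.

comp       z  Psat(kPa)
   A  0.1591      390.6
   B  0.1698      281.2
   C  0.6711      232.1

Pdew = 256.2402 kPa, x_B = 0.1547

At the dew point ψ → 1, so Σzᵢ/Kᵢ = 1 with Kᵢ = Pᵢˢᵃᵗ/P ⇒ 1/P = Σzᵢ/Pᵢˢᵃᵗ.
1/P = 0.1591/390.6 + 0.1698/281.2 + 0.6711/232.1 = 0.0039026 ⇒ P = 256.2402 kPa
xᵢ = zᵢP/Pᵢˢᵃᵗ ⇒ x_B = 0.1698·256.2402/281.2 = 0.1547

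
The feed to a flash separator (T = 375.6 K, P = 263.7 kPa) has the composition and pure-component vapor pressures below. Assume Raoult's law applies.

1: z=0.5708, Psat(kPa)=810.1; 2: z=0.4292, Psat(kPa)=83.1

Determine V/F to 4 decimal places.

Raoult's law: Kᵢ = Pᵢˢᵃᵗ/P = Pᵢˢᵃᵗ/263.7.
  K_1 = 810.1/263.7 = 3.072052, K_2 = 83.1/263.7 = 0.315131
Rachford–Rice: g(V/F) = Σ zᵢ(Kᵢ−1)/(1+V/F(Kᵢ−1)) = 0.
Check two-phase: ΣzᵢKᵢ = 1.8888 > 1 and Σzᵢ/Kᵢ = 1.5478 > 1, so g(0) = 0.8888 > 0 and g(1) = -0.5478 < 0.
Newton iteration, V/F⁰ = 0.5:
  V/F = 0.5000: g = 0.13388, g' = -1.0568 → V/F = 0.6267
  V/F = 0.6267: g = -0.00041, g' = -1.0817 → V/F = 0.6263
Converged at V/F = 0.6263.

V/F = 0.6263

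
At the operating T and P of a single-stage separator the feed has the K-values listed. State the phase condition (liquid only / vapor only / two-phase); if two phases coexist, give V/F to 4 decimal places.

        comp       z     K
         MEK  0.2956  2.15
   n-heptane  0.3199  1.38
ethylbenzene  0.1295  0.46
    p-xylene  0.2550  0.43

ΣzᵢKᵢ = 1.2462; Σzᵢ/Kᵢ = 1.2438.
Both exceed 1, so a two-phase solution exists.
Material balance + equilibrium reduce to Σ zᵢ(Kᵢ−1)/(1+ψ(Kᵢ−1)) = 0.
Newton iteration, ψ⁰ = 0.66:
  ψ = 0.6600: g = -0.05122, g' = -0.4599 → ψ = 0.5486
  ψ = 0.5486: g = -0.00184, g' = -0.4303 → ψ = 0.5444
Converged at ψ = 0.5444.

two-phase, V/F = 0.5444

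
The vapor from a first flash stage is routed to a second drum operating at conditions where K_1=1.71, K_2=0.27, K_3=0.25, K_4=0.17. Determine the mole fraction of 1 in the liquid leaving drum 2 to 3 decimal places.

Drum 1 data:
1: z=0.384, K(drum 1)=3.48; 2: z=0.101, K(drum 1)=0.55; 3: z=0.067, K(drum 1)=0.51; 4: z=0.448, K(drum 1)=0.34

x_1 (drum 2) = 0.529

Drum 1:
Newton–Raphson from ψ₁ = 0.5:
  ψ₁ = 0.500: g = -0.1183, g' = -0.968 → ψ₁ = 0.378
  ψ₁ = 0.378: g = 0.0028, g' = -1.030 → ψ₁ = 0.380
Converged at ψ₁ = 0.380.
Drum-1 compositions:
  1: x = 0.198, y = 0.688
  2: x = 0.122, y = 0.067
  3: x = 0.082, y = 0.042
  4: x = 0.598, y = 0.203
Drum-2 feed = drum-1 vapor: z₂ = (0.6876, 0.0670, 0.0420, 0.2034).
Drum 2:
Rachford–Rice: g(ψ₂) = Σ zᵢ(Kᵢ−1)/(1+ψ₂(Kᵢ−1)) = 0.
g(0) = ΣzᵢKᵢ − 1 = 0.239 and g(1) = 1 − Σzᵢ/Kᵢ = -1.015, so a root lies in (0, 1).
Newton iteration, ψ₂⁰ = 0.48:
  ψ₂ = 0.480: g = -0.0410, g' = -0.722 → ψ₂ = 0.423
  ψ₂ = 0.423: g = -0.0018, g' = -0.663 → ψ₂ = 0.421
Converged at ψ₂ = 0.421.
  1: x = 0.529, y = 0.905
  2: x = 0.097, y = 0.026
  3: x = 0.061, y = 0.015
  4: x = 0.312, y = 0.053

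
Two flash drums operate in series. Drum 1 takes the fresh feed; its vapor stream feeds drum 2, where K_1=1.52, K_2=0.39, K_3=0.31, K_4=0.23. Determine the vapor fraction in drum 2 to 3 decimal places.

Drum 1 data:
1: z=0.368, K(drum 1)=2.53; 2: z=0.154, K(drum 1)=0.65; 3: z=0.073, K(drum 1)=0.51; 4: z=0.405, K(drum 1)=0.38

Drum 1:
Let ψ₁ = V/F and solve Σ zᵢ(Kᵢ−1)/(1+ψ₁(Kᵢ−1)) = 0.
Feasibility: ΣzᵢKᵢ = 1.222, Σzᵢ/Kᵢ = 1.591 — both > 1, two phases present.
Newton–Raphson from ψ₁ = 0.3:
  ψ₁ = 0.300: g = -0.0247, g' = -0.687 → ψ₁ = 0.264
Converged at ψ₁ = 0.264.
Drum-1 compositions:
  1: x = 0.262, y = 0.663
  2: x = 0.170, y = 0.110
  3: x = 0.084, y = 0.043
  4: x = 0.484, y = 0.184
Drum-2 feed = drum-1 vapor: z₂ = (0.6628, 0.1103, 0.0428, 0.1841).
Drum 2:
Material balance + equilibrium reduce to Σ zᵢ(Kᵢ−1)/(1+ψ₂(Kᵢ−1)) = 0.
g(0) = ΣzᵢKᵢ − 1 = 0.106 and g(1) = 1 − Σzᵢ/Kᵢ = -0.657, so a root lies in (0, 1).
Newton–Raphson from ψ₂ = 0.5:
  ψ₂ = 0.500: g = -0.0988, g' = -0.534 → ψ₂ = 0.315
  ψ₂ = 0.315: g = -0.0119, g' = -0.419 → ψ₂ = 0.286
Converged at ψ₂ = 0.286.
  1: x = 0.577, y = 0.877
  2: x = 0.134, y = 0.052
  3: x = 0.053, y = 0.017
  4: x = 0.236, y = 0.054

V/F (drum 2) = 0.286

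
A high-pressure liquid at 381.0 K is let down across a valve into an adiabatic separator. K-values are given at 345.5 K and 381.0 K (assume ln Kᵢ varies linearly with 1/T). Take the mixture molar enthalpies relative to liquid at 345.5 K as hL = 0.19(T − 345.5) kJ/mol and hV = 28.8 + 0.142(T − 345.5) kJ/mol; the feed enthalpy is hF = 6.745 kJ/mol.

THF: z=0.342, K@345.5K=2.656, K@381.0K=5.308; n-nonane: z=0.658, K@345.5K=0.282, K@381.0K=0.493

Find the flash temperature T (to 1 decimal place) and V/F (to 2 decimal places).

Adiabatic flash: solve Rachford–Rice at each trial T, then check hF = ψ·hV(T) + (1−ψ)·hL(T).
  T = 345.5 K: K = (2.656, 0.282), RR gives ψ = 0.079, H_out = 2.275 kJ/mol
  T = 381.0 K: K = (5.308, 0.493), RR gives ψ = 0.522, H_out = 20.884 kJ/mol
  T = 363.2 K: K = (3.815, 0.378), RR gives ψ = 0.316, H_out = 12.190 kJ/mol
  T = 354.4 K: K = (3.201, 0.328), RR gives ψ = 0.210, H_out = 7.644 kJ/mol
  T = 349.9 K: K = (2.916, 0.304), RR gives ψ = 0.148, H_out = 5.068 kJ/mol
  T = 352.1 K: K = (3.053, 0.316), RR gives ψ = 0.179, H_out = 6.357 kJ/mol
Linear interpolation between T = 352.1 (H_out = 6.357) and T = 354.4 (H_out = 7.644) on hF = 6.745 gives T ≈ 352.8 K, at which ψ = 0.19.

T = 352.8 K, V/F = 0.19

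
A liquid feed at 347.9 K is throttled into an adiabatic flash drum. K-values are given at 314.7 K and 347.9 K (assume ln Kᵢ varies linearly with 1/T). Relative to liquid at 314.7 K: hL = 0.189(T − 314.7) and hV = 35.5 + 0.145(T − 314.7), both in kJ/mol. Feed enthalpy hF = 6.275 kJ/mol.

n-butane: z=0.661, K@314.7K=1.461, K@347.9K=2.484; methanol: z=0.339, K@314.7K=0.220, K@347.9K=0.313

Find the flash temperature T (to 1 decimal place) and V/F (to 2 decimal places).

T = 316.1 K, V/F = 0.17

Adiabatic flash: solve Rachford–Rice at each trial T, then check hF = ψ·hV(T) + (1−ψ)·hL(T).
  T = 314.7 K: K = (1.461, 0.220), RR gives ψ = 0.112, H_out = 3.979 kJ/mol
  T = 347.9 K: K = (2.484, 0.313), RR gives ψ = 0.734, H_out = 31.250 kJ/mol
  T = 331.3 K: K = (1.931, 0.265), RR gives ψ = 0.535, H_out = 21.728 kJ/mol
  T = 323.0 K: K = (1.685, 0.242), RR gives ψ = 0.377, H_out = 14.827 kJ/mol
  T = 318.9 K: K = (1.572, 0.231), RR gives ψ = 0.267, H_out = 10.219 kJ/mol
  T = 316.8 K: K = (1.516, 0.225), RR gives ψ = 0.196, H_out = 7.346 kJ/mol
Linear interpolation between T = 314.7 (H_out = 3.979) and T = 316.8 (H_out = 7.346) on hF = 6.275 gives T ≈ 316.1 K, at which ψ = 0.17.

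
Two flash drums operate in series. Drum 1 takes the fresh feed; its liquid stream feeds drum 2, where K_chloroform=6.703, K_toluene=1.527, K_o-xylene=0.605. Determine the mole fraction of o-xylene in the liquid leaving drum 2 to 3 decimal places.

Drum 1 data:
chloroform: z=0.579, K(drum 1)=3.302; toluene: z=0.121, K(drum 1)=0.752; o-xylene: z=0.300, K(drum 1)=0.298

x_o-xylene (drum 2) = 0.839

Drum 1:
Material balance + equilibrium reduce to Σ zᵢ(Kᵢ−1)/(1+ψ₁(Kᵢ−1)) = 0.
Feasibility: ΣzᵢKᵢ = 2.092, Σzᵢ/Kᵢ = 1.343 — both > 1, two phases present.
Newton iteration, ψ₁⁰ = 0.39:
  ψ₁ = 0.390: g = 0.3791, g' = -1.141 → ψ₁ = 0.722
  ψ₁ = 0.722: g = 0.0369, g' = -1.052 → ψ₁ = 0.757
Converged at ψ₁ = 0.757.
Drum-1 compositions:
  chloroform: x = 0.211, y = 0.697
  toluene: x = 0.149, y = 0.112
  o-xylene: x = 0.640, y = 0.191
Drum-2 feed = drum-1 liquid: z₂ = (0.2112, 0.1489, 0.6399).
Drum 2:
Material balance + equilibrium reduce to Σ zᵢ(Kᵢ−1)/(1+ψ₂(Kᵢ−1)) = 0.
Feasibility: ΣzᵢKᵢ = 2.030, Σzᵢ/Kᵢ = 1.187 — both > 1, two phases present.
Newton iteration, ψ₂⁰ = 0.5:
  ψ₂ = 0.500: g = 0.0599, g' = -0.644 → ψ₂ = 0.593
  ψ₂ = 0.593: g = 0.0046, g' = -0.552 → ψ₂ = 0.601
Converged at ψ₂ = 0.601.
  chloroform: x = 0.048, y = 0.320
  toluene: x = 0.113, y = 0.173
  o-xylene: x = 0.839, y = 0.508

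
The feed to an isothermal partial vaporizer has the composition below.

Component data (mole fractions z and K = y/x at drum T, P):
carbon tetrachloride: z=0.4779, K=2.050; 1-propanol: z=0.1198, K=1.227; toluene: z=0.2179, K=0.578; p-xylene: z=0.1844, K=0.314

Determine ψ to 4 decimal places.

ψ = 0.5878

Newton–Raphson from ψ = 0.5:
  ψ = 0.5000: g = 0.04438, g' = -0.4949 → ψ = 0.5897
  ψ = 0.5897: g = -0.00095, g' = -0.5193 → ψ = 0.5878
Converged at ψ = 0.5878.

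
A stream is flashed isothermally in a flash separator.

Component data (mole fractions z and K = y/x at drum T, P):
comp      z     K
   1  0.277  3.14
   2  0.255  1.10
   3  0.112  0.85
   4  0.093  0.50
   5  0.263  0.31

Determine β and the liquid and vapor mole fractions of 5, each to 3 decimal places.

Rachford–Rice: g(β) = Σ zᵢ(Kᵢ−1)/(1+β(Kᵢ−1)) = 0.
Check two-phase: ΣzᵢKᵢ = 1.374 > 1 and Σzᵢ/Kᵢ = 1.486 > 1, so g(0) = 0.374 > 0 and g(1) = -0.486 < 0.
Newton iteration, β⁰ = 0.66:
  β = 0.660: g = -0.1516, g' = -0.697 → β = 0.443
  β = 0.443: g = -0.0101, g' = -0.638 → β = 0.427
Converged at β = 0.427.
Compositions from xᵢ = zᵢ/(1+β(Kᵢ−1)), yᵢ = Kᵢxᵢ:
  1: x = 0.145, y = 0.455
  2: x = 0.245, y = 0.269
  3: x = 0.120, y = 0.102
  4: x = 0.118, y = 0.059
  5: x = 0.373, y = 0.116

β = 0.427, x_5 = 0.373, y_5 = 0.116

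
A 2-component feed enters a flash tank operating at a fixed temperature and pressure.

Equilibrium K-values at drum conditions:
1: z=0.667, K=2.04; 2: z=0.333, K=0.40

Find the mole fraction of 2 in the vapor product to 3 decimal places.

Rachford–Rice: g(ψ) = Σ zᵢ(Kᵢ−1)/(1+ψ(Kᵢ−1)) = 0.
Check two-phase: ΣzᵢKᵢ = 1.494 > 1 and Σzᵢ/Kᵢ = 1.159 > 1, so g(0) = 0.494 > 0 and g(1) = -0.159 < 0.
Newton iteration, ψ⁰ = 0.5:
  ψ = 0.500: g = 0.1709, g' = -0.557 → ψ = 0.807
  ψ = 0.807: g = -0.0102, g' = -0.664 → ψ = 0.792
  ψ = 0.792: g = -0.0001, g' = -0.652 → ψ = 0.791
Converged at ψ = 0.791.
Compositions from xᵢ = zᵢ/(1+ψ(Kᵢ−1)), yᵢ = Kᵢxᵢ:
  1: x = 0.366, y = 0.746
  2: x = 0.634, y = 0.254

y_2 = 0.254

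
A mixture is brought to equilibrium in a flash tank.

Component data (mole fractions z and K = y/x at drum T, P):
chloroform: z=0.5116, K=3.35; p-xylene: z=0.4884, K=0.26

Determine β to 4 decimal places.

Material balance + equilibrium reduce to Σ zᵢ(Kᵢ−1)/(1+β(Kᵢ−1)) = 0.
Feasibility: ΣzᵢKᵢ = 1.8408, Σzᵢ/Kᵢ = 2.0312 — both > 1, two phases present.
Binary case is linear: z₁(K₁−1)(1+β(K₂−1)) + z₂(K₂−1)(1+β(K₁−1)) = 0
⇒ β = [z₁(K₁−1)+z₂(K₂−1)] / [−(K₁−1)(K₂−1)] = 0.84084/1.73900 = 0.4835

β = 0.4835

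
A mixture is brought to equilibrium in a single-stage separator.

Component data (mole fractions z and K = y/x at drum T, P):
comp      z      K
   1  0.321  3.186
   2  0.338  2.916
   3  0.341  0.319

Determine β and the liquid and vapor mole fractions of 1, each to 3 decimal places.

Material balance + equilibrium reduce to Σ zᵢ(Kᵢ−1)/(1+β(Kᵢ−1)) = 0.
Check two-phase: ΣzᵢKᵢ = 2.117 > 1 and Σzᵢ/Kᵢ = 1.286 > 1, so g(0) = 1.117 > 0 and g(1) = -0.286 < 0.
Iterate (Newton) starting at β = 0.5:
  β = 0.500: g = 0.3139, g' = -1.037 → β = 0.803
  β = 0.803: g = -0.0022, g' = -1.164 → β = 0.801
Converged at β = 0.801.
Compositions from xᵢ = zᵢ/(1+β(Kᵢ−1)), yᵢ = Kᵢxᵢ:
  1: x = 0.117, y = 0.372
  2: x = 0.133, y = 0.389
  3: x = 0.750, y = 0.239

β = 0.801, x_1 = 0.117, y_1 = 0.372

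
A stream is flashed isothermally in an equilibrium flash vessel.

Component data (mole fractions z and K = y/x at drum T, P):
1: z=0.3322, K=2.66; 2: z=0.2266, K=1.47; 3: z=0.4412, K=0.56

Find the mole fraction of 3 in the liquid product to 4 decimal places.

x_3 = 0.6983

Material balance + equilibrium reduce to Σ zᵢ(Kᵢ−1)/(1+ψ(Kᵢ−1)) = 0.
Check two-phase: ΣzᵢKᵢ = 1.4638 > 1 and Σzᵢ/Kᵢ = 1.0669 > 1, so g(0) = 0.4638 > 0 and g(1) = -0.0669 < 0.
Iterate (Newton) starting at ψ = 0.5:
  ψ = 0.5000: g = 0.13869, g' = -0.4466 → ψ = 0.8106
  ψ = 0.8106: g = 0.01048, g' = -0.3990 → ψ = 0.8368
Converged at ψ = 0.8368.
Compositions from xᵢ = zᵢ/(1+ψ(Kᵢ−1)), yᵢ = Kᵢxᵢ:
  1: x = 0.1390, y = 0.3699
  2: x = 0.1626, y = 0.2391
  3: x = 0.6983, y = 0.3911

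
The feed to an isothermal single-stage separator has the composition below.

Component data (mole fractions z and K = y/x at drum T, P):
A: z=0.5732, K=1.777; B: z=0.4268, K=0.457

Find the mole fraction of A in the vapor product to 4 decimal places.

y_A = 0.7310

Material balance + equilibrium reduce to Σ zᵢ(Kᵢ−1)/(1+ψ(Kᵢ−1)) = 0.
Feasibility: ΣzᵢKᵢ = 1.2136, Σzᵢ/Kᵢ = 1.2565 — both > 1, two phases present.
Newton–Raphson from ψ = 0.5:
  ψ = 0.5000: g = 0.00264, g' = -0.4166 → ψ = 0.5063
Converged at ψ = 0.5063.
Compositions from xᵢ = zᵢ/(1+ψ(Kᵢ−1)), yᵢ = Kᵢxᵢ:
  A: x = 0.4114, y = 0.7310
  B: x = 0.5886, y = 0.2690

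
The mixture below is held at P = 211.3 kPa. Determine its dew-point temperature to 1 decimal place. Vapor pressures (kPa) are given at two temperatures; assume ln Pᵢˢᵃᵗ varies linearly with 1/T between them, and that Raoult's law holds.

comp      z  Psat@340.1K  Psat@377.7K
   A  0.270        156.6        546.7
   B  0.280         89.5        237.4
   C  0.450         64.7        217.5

Dew-point temperature: Σzᵢ·P/Pᵢˢᵃᵗ(T) = 1. Interpolate ln Pᵢˢᵃᵗ = aᵢ + bᵢ/T.
  T = 340.1 K: ΣzᵢP/Pᵢˢᵃᵗ = 2.4950
  T = 377.7 K: ΣzᵢP/Pᵢˢᵃᵗ = 0.7907
  T = 358.9 K: ΣzᵢP/Pᵢˢᵃᵗ = 1.3608
  T = 368.3 K: ΣzᵢP/Pᵢˢᵃᵗ = 1.0298
  T = 373.0 K: ΣzᵢP/Pᵢˢᵃᵗ = 0.9008
  T = 370.6 K: ΣzᵢP/Pᵢˢᵃᵗ = 0.9641
Interpolating between 368.3 K and 370.6 K gives T ≈ 369.3 K.

T = 369.3 K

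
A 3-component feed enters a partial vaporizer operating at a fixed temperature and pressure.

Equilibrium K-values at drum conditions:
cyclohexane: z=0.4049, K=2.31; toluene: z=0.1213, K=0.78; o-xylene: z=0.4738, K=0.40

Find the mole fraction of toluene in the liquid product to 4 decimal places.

x_toluene = 0.1301

Let ψ = V/F and solve Σ zᵢ(Kᵢ−1)/(1+ψ(Kᵢ−1)) = 0.
Feasibility: ΣzᵢKᵢ = 1.2195, Σzᵢ/Kᵢ = 1.5153 — both > 1, two phases present.
Iterate (Newton) starting at ψ = 0.32:
  ψ = 0.3200: g = -0.00679, g' = -0.6130 → ψ = 0.3089
Converged at ψ = 0.3089.
Compositions from xᵢ = zᵢ/(1+ψ(Kᵢ−1)), yᵢ = Kᵢxᵢ:
  cyclohexane: x = 0.2882, y = 0.6658
  toluene: x = 0.1301, y = 0.1015
  o-xylene: x = 0.5816, y = 0.2326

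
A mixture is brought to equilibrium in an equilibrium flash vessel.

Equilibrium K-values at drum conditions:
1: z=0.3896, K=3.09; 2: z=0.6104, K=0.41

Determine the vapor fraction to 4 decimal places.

ψ = 0.3683

Iterate (Newton) starting at ψ = 0.5:
  ψ = 0.5000: g = -0.11266, g' = -0.8344 → ψ = 0.3650
  ψ = 0.3650: g = 0.00293, g' = -0.8927 → ψ = 0.3683
Converged at ψ = 0.3683.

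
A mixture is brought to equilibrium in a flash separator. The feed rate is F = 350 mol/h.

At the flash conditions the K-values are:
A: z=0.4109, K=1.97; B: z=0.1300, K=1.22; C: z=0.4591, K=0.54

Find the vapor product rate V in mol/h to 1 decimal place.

Material balance + equilibrium reduce to Σ zᵢ(Kᵢ−1)/(1+ψ(Kᵢ−1)) = 0.
Feasibility: ΣzᵢKᵢ = 1.2160, Σzᵢ/Kᵢ = 1.1653 — both > 1, two phases present.
Iterate (Newton) starting at ψ = 0.58:
  ψ = 0.5800: g = -0.00760, g' = -0.3440 → ψ = 0.5579
Converged at ψ = 0.5579.
Then V = ψ·F = 0.5579·350 = 195.3 mol/h and L = F − V = 154.7 mol/h.

V = 195.3 mol/h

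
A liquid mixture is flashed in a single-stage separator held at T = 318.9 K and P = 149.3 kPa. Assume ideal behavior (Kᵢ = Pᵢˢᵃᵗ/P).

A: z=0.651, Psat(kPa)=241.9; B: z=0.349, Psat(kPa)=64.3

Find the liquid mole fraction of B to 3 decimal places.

x_B = 0.521

Raoult's law: Kᵢ = Pᵢˢᵃᵗ/P = Pᵢˢᵃᵗ/149.3.
  K_A = 241.9/149.3 = 1.62023, K_B = 64.3/149.3 = 0.43068
Material balance + equilibrium reduce to Σ zᵢ(Kᵢ−1)/(1+β(Kᵢ−1)) = 0.
g(0) = ΣzᵢKᵢ − 1 = 0.205 and g(1) = 1 − Σzᵢ/Kᵢ = -0.212, so a root lies in (0, 1).
Newton iteration, β⁰ = 0.5:
  β = 0.500: g = 0.0304, g' = -0.367 → β = 0.583
  β = 0.583: g = -0.0008, g' = -0.388 → β = 0.581
Converged at β = 0.581.
Compositions from xᵢ = zᵢ/(1+β(Kᵢ−1)), yᵢ = Kᵢxᵢ:
  A: x = 0.479, y = 0.775
  B: x = 0.521, y = 0.225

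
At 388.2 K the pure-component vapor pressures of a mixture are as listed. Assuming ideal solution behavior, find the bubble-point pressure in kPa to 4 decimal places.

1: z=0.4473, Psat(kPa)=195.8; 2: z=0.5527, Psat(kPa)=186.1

Pbub = 190.4388 kPa

At the bubble point ψ → 0, so ΣzᵢKᵢ = 1 with Kᵢ = Pᵢˢᵃᵗ/P ⇒ P = ΣzᵢPᵢˢᵃᵗ.
P = 0.4473·195.8 + 0.5527·186.1 = 190.4388 kPa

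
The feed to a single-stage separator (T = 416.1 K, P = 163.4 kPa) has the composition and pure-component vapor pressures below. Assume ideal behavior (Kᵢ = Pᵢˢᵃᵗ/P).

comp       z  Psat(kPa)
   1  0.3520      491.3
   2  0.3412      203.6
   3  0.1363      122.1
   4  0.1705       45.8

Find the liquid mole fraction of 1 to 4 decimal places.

Raoult's law: Kᵢ = Pᵢˢᵃᵗ/P = Pᵢˢᵃᵗ/163.4.
  K_1 = 491.3/163.4 = 3.006732, K_2 = 203.6/163.4 = 1.246022, K_3 = 122.1/163.4 = 0.747246, K_4 = 45.8/163.4 = 0.280294
Rachford–Rice: g(ψ) = Σ zᵢ(Kᵢ−1)/(1+ψ(Kᵢ−1)) = 0.
g(0) = ΣzᵢKᵢ − 1 = 0.6332 and g(1) = 1 − Σzᵢ/Kᵢ = -0.1816, so a root lies in (0, 1).
Iterate (Newton) starting at ψ = 0.66:
  ψ = 0.6600: g = 0.10102, g' = -0.6106 → ψ = 0.8254
  ψ = 0.8254: g = -0.01015, g' = -0.7650 → ψ = 0.8122
  ψ = 0.8122: g = -0.00014, g' = -0.7447 → ψ = 0.8120
Converged at ψ = 0.8120.
Compositions from xᵢ = zᵢ/(1+ψ(Kᵢ−1)), yᵢ = Kᵢxᵢ:
  1: x = 0.1339, y = 0.4025
  2: x = 0.2844, y = 0.3544
  3: x = 0.1715, y = 0.1282
  4: x = 0.4102, y = 0.1150

x_1 = 0.1339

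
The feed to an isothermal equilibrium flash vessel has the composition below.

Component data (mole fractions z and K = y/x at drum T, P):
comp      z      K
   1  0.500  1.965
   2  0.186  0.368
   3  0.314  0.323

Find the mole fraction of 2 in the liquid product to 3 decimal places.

x_2 = 0.219

Rachford–Rice: g(V/F) = Σ zᵢ(Kᵢ−1)/(1+V/F(Kᵢ−1)) = 0.
g(0) = ΣzᵢKᵢ − 1 = 0.152 and g(1) = 1 − Σzᵢ/Kᵢ = -0.732, so a root lies in (0, 1).
Iterate (Newton) starting at V/F = 0.32:
  V/F = 0.320: g = -0.0501, g' = -0.623 → V/F = 0.240
  V/F = 0.240: g = -0.0004, g' = -0.615 → V/F = 0.239
Converged at V/F = 0.239.
Compositions from xᵢ = zᵢ/(1+V/F(Kᵢ−1)), yᵢ = Kᵢxᵢ:
  1: x = 0.406, y = 0.798
  2: x = 0.219, y = 0.081
  3: x = 0.375, y = 0.121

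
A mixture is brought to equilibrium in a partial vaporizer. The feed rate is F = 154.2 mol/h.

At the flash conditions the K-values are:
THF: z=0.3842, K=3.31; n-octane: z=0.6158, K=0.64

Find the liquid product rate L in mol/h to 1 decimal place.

Binary case is linear: z₁(K₁−1)(1+ψ(K₂−1)) + z₂(K₂−1)(1+ψ(K₁−1)) = 0
⇒ ψ = [z₁(K₁−1)+z₂(K₂−1)] / [−(K₁−1)(K₂−1)] = 0.66581/0.83160 = 0.8006
Then V = ψ·F = 0.8006·154.2 = 123.5 mol/h and L = F − V = 30.7 mol/h.

L = 30.7 mol/h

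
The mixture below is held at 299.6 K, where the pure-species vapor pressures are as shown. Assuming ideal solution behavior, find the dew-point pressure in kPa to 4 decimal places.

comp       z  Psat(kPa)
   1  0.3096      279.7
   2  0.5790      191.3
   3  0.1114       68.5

Pdew = 173.6160 kPa

At the dew point ψ → 1, so Σzᵢ/Kᵢ = 1 with Kᵢ = Pᵢˢᵃᵗ/P ⇒ 1/P = Σzᵢ/Pᵢˢᵃᵗ.
1/P = 0.3096/279.7 + 0.5790/191.3 + 0.1114/68.5 = 0.0057598 ⇒ P = 173.6160 kPa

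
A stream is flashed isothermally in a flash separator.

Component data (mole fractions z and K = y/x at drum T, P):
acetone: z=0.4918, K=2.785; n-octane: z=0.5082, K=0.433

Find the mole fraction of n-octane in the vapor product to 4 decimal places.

Binary case is linear: z₁(K₁−1)(1+ψ(K₂−1)) + z₂(K₂−1)(1+ψ(K₁−1)) = 0
⇒ ψ = [z₁(K₁−1)+z₂(K₂−1)] / [−(K₁−1)(K₂−1)] = 0.58971/1.01209 = 0.5827
Compositions from xᵢ = zᵢ/(1+ψ(Kᵢ−1)), yᵢ = Kᵢxᵢ:
  acetone: x = 0.2411, y = 0.6714
  n-octane: x = 0.7589, y = 0.3286

y_n-octane = 0.3286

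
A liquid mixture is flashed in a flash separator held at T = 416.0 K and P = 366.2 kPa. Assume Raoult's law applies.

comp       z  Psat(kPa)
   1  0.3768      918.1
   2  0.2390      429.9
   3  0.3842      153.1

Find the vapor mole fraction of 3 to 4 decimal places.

Raoult's law: Kᵢ = Pᵢˢᵃᵗ/P = Pᵢˢᵃᵗ/366.2.
  K_1 = 918.1/366.2 = 2.507100, K_2 = 429.9/366.2 = 1.173949, K_3 = 153.1/366.2 = 0.418078
Let β = V/F and solve Σ zᵢ(Kᵢ−1)/(1+β(Kᵢ−1)) = 0.
Check two-phase: ΣzᵢKᵢ = 1.3859 > 1 and Σzᵢ/Kᵢ = 1.2728 > 1, so g(0) = 0.3859 > 0 and g(1) = -0.2728 < 0.
Iterate (Newton) starting at β = 0.5:
  β = 0.5000: g = 0.04677, g' = -0.5432 → β = 0.5861
  β = 0.5861: g = -0.00004, g' = -0.5469 → β = 0.5860
Converged at β = 0.5860.
Compositions from xᵢ = zᵢ/(1+β(Kᵢ−1)), yᵢ = Kᵢxᵢ:
  1: x = 0.2001, y = 0.5016
  2: x = 0.2169, y = 0.2546
  3: x = 0.5830, y = 0.2437

y_3 = 0.2437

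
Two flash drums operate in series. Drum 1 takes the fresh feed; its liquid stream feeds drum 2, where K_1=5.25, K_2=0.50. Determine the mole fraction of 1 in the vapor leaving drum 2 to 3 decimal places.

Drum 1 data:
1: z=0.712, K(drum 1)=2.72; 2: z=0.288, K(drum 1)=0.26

y_1 (drum 2) = 0.553

Drum 1:
Newton–Raphson from ψ₁ = 0.5:
  ψ₁ = 0.500: g = 0.3201, g' = -1.006 → ψ₁ = 0.818
  ψ₁ = 0.818: g = -0.0314, g' = -1.377 → ψ₁ = 0.795
Converged at ψ₁ = 0.795.
Drum-1 compositions:
  1: x = 0.301, y = 0.818
  2: x = 0.699, y = 0.182
Drum-2 feed = drum-1 liquid: z₂ = (0.3008, 0.6992).
Drum 2:
Rachford–Rice: g(ψ₂) = Σ zᵢ(Kᵢ−1)/(1+ψ₂(Kᵢ−1)) = 0.
g(0) = ΣzᵢKᵢ − 1 = 0.929 and g(1) = 1 − Σzᵢ/Kᵢ = -0.456, so a root lies in (0, 1).
Binary case is linear: z₁(K₁−1)(1+ψ₂(K₂−1)) + z₂(K₂−1)(1+ψ₂(K₁−1)) = 0
⇒ ψ₂ = [z₁(K₁−1)+z₂(K₂−1)] / [−(K₁−1)(K₂−1)] = 0.9289/2.1250 = 0.437
  1: x = 0.105, y = 0.553
  2: x = 0.895, y = 0.447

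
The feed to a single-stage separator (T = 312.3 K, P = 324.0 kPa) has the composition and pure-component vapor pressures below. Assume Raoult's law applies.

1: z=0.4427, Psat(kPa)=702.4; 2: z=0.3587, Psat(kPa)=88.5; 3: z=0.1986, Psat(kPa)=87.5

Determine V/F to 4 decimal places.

Raoult's law: Kᵢ = Pᵢˢᵃᵗ/P = Pᵢˢᵃᵗ/324.0.
  K_1 = 702.4/324.0 = 2.167901, K_2 = 88.5/324.0 = 0.273148, K_3 = 87.5/324.0 = 0.270062
Rachford–Rice: g(V/F) = Σ zᵢ(Kᵢ−1)/(1+V/F(Kᵢ−1)) = 0.
Check two-phase: ΣzᵢKᵢ = 1.1113 > 1 and Σzᵢ/Kᵢ = 2.2528 > 1, so g(0) = 0.1113 > 0 and g(1) = -1.2528 < 0.
Newton iteration, V/F⁰ = 0.64:
  V/F = 0.6400: g = -0.46369, g' = -1.2330 → V/F = 0.2639
  V/F = 0.2639: g = -0.10696, g' = -0.8053 → V/F = 0.1311
  V/F = 0.1311: g = -0.00012, g' = -0.8150 → V/F = 0.1310
Converged at V/F = 0.1310.

V/F = 0.1310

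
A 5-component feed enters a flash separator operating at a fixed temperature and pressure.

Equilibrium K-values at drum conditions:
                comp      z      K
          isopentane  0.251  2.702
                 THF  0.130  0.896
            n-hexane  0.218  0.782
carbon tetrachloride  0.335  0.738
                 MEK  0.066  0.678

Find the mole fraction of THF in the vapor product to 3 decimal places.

y_THF = 0.125

Rachford–Rice: g(ψ) = Σ zᵢ(Kᵢ−1)/(1+ψ(Kᵢ−1)) = 0.
Check two-phase: ΣzᵢKᵢ = 1.257 > 1 and Σzᵢ/Kᵢ = 1.068 > 1, so g(0) = 0.257 > 0 and g(1) = -0.068 < 0.
Iterate (Newton) starting at ψ = 0.36:
  ψ = 0.360: g = 0.0783, g' = -0.330 → ψ = 0.597
  ψ = 0.597: g = 0.0124, g' = -0.237 → ψ = 0.650
  ψ = 0.650: g = 0.0003, g' = -0.224 → ψ = 0.651
Converged at ψ = 0.651.
Compositions from xᵢ = zᵢ/(1+ψ(Kᵢ−1)), yᵢ = Kᵢxᵢ:
  isopentane: x = 0.119, y = 0.322
  THF: x = 0.139, y = 0.125
  n-hexane: x = 0.254, y = 0.199
  carbon tetrachloride: x = 0.404, y = 0.298
  MEK: x = 0.084, y = 0.057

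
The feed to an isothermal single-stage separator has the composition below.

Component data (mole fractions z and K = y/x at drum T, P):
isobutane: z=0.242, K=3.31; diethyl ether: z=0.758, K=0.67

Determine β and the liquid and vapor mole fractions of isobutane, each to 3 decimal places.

Newton–Raphson from β = 0.3:
  β = 0.300: g = 0.0526, g' = -0.552 → β = 0.395
  β = 0.395: g = 0.0046, g' = -0.462 → β = 0.405
Converged at β = 0.405.
Compositions from xᵢ = zᵢ/(1+β(Kᵢ−1)), yᵢ = Kᵢxᵢ:
  isobutane: x = 0.125, y = 0.414
  diethyl ether: x = 0.875, y = 0.586

β = 0.405, x_isobutane = 0.125, y_isobutane = 0.414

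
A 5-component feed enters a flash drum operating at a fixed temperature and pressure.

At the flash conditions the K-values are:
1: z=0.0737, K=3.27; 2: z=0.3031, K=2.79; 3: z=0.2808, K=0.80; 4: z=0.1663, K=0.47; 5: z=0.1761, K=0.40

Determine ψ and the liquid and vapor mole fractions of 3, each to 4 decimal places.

ψ = 0.5546, x_3 = 0.3158, y_3 = 0.2527

Rachford–Rice: g(ψ) = Σ zᵢ(Kᵢ−1)/(1+ψ(Kᵢ−1)) = 0.
Check two-phase: ΣzᵢKᵢ = 1.4599 > 1 and Σzᵢ/Kᵢ = 1.2763 > 1, so g(0) = 0.4599 > 0 and g(1) = -0.2763 < 0.
Iterate (Newton) starting at ψ = 0.44:
  ψ = 0.4400: g = 0.06712, g' = -0.6090 → ψ = 0.5502
  ψ = 0.5502: g = 0.00246, g' = -0.5701 → ψ = 0.5545
Converged at ψ = 0.5546.
Compositions from xᵢ = zᵢ/(1+ψ(Kᵢ−1)), yᵢ = Kᵢxᵢ:
  1: x = 0.0326, y = 0.1067
  2: x = 0.1521, y = 0.4244
  3: x = 0.3158, y = 0.2527
  4: x = 0.2355, y = 0.1107
  5: x = 0.2639, y = 0.1056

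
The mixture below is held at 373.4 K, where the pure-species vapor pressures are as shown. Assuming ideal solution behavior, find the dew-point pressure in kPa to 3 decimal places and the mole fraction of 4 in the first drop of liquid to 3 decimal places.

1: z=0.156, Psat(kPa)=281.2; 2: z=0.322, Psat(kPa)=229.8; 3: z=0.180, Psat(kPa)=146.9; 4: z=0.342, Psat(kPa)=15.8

At the dew point ψ → 1, so Σzᵢ/Kᵢ = 1 with Kᵢ = Pᵢˢᵃᵗ/P ⇒ 1/P = Σzᵢ/Pᵢˢᵃᵗ.
1/P = 0.156/281.2 + 0.322/229.8 + 0.180/146.9 + 0.342/15.8 = 0.024827 ⇒ P = 40.279 kPa
xᵢ = zᵢP/Pᵢˢᵃᵗ ⇒ x_4 = 0.342·40.279/15.8 = 0.872

Pdew = 40.279 kPa, x_4 = 0.872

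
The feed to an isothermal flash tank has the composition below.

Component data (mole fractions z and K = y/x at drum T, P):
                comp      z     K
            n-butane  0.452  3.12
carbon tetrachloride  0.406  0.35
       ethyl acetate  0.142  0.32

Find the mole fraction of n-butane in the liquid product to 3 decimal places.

Iterate (Newton) starting at β = 0.49:
  β = 0.490: g = -0.0620, g' = -1.006 → β = 0.428
  β = 0.428: g = 0.0003, g' = -1.018 → β = 0.429
Converged at β = 0.429.
Compositions from xᵢ = zᵢ/(1+β(Kᵢ−1)), yᵢ = Kᵢxᵢ:
  n-butane: x = 0.237, y = 0.739
  carbon tetrachloride: x = 0.563, y = 0.197
  ethyl acetate: x = 0.200, y = 0.064

x_n-butane = 0.237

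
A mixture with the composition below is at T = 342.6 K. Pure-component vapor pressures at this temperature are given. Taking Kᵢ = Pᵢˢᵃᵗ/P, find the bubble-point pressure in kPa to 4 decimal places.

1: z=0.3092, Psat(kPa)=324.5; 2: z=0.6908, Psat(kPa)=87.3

At the bubble point ψ → 0, so ΣzᵢKᵢ = 1 with Kᵢ = Pᵢˢᵃᵗ/P ⇒ P = ΣzᵢPᵢˢᵃᵗ.
P = 0.3092·324.5 + 0.6908·87.3 = 160.6422 kPa

Pbub = 160.6422 kPa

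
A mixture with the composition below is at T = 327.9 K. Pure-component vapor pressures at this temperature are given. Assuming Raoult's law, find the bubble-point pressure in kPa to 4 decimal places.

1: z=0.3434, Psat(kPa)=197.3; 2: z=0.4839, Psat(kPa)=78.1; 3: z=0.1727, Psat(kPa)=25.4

Pbub = 109.9320 kPa

At the bubble point ψ → 0, so ΣzᵢKᵢ = 1 with Kᵢ = Pᵢˢᵃᵗ/P ⇒ P = ΣzᵢPᵢˢᵃᵗ.
P = 0.3434·197.3 + 0.4839·78.1 + 0.1727·25.4 = 109.9320 kPa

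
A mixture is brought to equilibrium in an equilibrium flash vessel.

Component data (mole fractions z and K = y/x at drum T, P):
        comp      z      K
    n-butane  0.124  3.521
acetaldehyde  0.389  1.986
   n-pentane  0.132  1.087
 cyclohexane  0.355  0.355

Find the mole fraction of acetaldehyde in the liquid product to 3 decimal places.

Rachford–Rice: g(β) = Σ zᵢ(Kᵢ−1)/(1+β(Kᵢ−1)) = 0.
Check two-phase: ΣzᵢKᵢ = 1.479 > 1 and Σzᵢ/Kᵢ = 1.353 > 1, so g(0) = 0.479 > 0 and g(1) = -0.353 < 0.
Newton iteration, β⁰ = 0.46:
  β = 0.460: g = 0.0941, g' = -0.647 → β = 0.605
  β = 0.605: g = -0.0008, g' = -0.670 → β = 0.604
Converged at β = 0.604.
Compositions from xᵢ = zᵢ/(1+β(Kᵢ−1)), yᵢ = Kᵢxᵢ:
  n-butane: x = 0.049, y = 0.173
  acetaldehyde: x = 0.244, y = 0.484
  n-pentane: x = 0.125, y = 0.136
  cyclohexane: x = 0.582, y = 0.206

x_acetaldehyde = 0.244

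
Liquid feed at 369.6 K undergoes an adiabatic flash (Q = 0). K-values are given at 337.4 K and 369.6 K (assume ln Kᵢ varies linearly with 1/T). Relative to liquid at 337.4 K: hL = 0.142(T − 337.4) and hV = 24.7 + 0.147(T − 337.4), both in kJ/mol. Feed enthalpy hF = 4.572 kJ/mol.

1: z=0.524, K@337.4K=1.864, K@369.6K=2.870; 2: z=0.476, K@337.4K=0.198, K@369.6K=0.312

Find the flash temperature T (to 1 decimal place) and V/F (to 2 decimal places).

Adiabatic flash: solve Rachford–Rice at each trial T, then check hF = ψ·hV(T) + (1−ψ)·hL(T).
  T = 337.4 K: K = (1.864, 0.198), RR gives ψ = 0.102, H_out = 2.530 kJ/mol
  T = 369.6 K: K = (2.870, 0.312), RR gives ψ = 0.507, H_out = 17.179 kJ/mol
  T = 353.5 K: K = (2.336, 0.251), RR gives ψ = 0.343, H_out = 10.795 kJ/mol
  T = 345.4 K: K = (2.091, 0.223), RR gives ψ = 0.238, H_out = 7.032 kJ/mol
  T = 341.4 K: K = (1.975, 0.210), RR gives ψ = 0.176, H_out = 4.911 kJ/mol
  T = 339.4 K: K = (1.919, 0.204), RR gives ψ = 0.141, H_out = 3.759 kJ/mol
Linear interpolation between T = 339.4 (H_out = 3.759) and T = 341.4 (H_out = 4.911) on hF = 4.572 gives T ≈ 340.8 K, at which ψ = 0.17.

T = 340.8 K, V/F = 0.17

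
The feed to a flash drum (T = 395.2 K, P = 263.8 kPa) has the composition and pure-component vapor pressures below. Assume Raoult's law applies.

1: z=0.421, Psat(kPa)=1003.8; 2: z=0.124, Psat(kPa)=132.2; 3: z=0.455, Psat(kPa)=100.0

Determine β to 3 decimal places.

Raoult's law: Kᵢ = Pᵢˢᵃᵗ/P = Pᵢˢᵃᵗ/263.8.
  K_1 = 1003.8/263.8 = 3.80516, K_2 = 132.2/263.8 = 0.50114, K_3 = 100.0/263.8 = 0.37908
Rachford–Rice: g(β) = Σ zᵢ(Kᵢ−1)/(1+β(Kᵢ−1)) = 0.
g(0) = ΣzᵢKᵢ − 1 = 0.837 and g(1) = 1 − Σzᵢ/Kᵢ = -0.558, so a root lies in (0, 1).
Newton iteration, β⁰ = 0.55:
  β = 0.550: g = -0.0499, g' = -0.976 → β = 0.499
Converged at β = 0.499.

β = 0.499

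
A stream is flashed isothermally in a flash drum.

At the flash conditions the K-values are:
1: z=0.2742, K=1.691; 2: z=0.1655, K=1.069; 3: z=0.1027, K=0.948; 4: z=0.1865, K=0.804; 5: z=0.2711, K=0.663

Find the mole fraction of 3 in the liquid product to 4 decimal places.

x_3 = 0.1053

Rachford–Rice: g(β) = Σ zᵢ(Kᵢ−1)/(1+β(Kᵢ−1)) = 0.
Feasibility: ΣzᵢKᵢ = 1.0676, Σzᵢ/Kᵢ = 1.0662 — both > 1, two phases present.
Iterate (Newton) starting at β = 0.62:
  β = 0.6200: g = -0.01902, g' = -0.1237 → β = 0.4662
  β = 0.4662: g = 0.00028, g' = -0.1279 → β = 0.4684
Converged at β = 0.4684.
Compositions from xᵢ = zᵢ/(1+β(Kᵢ−1)), yᵢ = Kᵢxᵢ:
  1: x = 0.2072, y = 0.3503
  2: x = 0.1603, y = 0.1714
  3: x = 0.1053, y = 0.0998
  4: x = 0.2054, y = 0.1651
  5: x = 0.3219, y = 0.2134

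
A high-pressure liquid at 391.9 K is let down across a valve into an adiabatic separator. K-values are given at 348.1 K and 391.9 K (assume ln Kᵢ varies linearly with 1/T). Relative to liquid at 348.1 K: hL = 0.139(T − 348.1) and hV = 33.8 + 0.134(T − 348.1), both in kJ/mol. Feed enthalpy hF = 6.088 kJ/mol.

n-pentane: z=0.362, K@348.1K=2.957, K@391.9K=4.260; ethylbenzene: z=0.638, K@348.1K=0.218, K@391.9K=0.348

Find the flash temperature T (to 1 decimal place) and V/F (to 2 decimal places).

T = 352.4 K, V/F = 0.16

Adiabatic flash: solve Rachford–Rice at each trial T, then check hF = ψ·hV(T) + (1−ψ)·hL(T).
  T = 348.1 K: K = (2.957, 0.218), RR gives ψ = 0.137, H_out = 4.627 kJ/mol
  T = 391.9 K: K = (4.260, 0.348), RR gives ψ = 0.360, H_out = 18.161 kJ/mol
  T = 370.0 K: K = (3.588, 0.279), RR gives ψ = 0.256, H_out = 11.660 kJ/mol
  T = 359.1 K: K = (3.268, 0.248), RR gives ψ = 0.200, H_out = 8.277 kJ/mol
  T = 353.6 K: K = (3.111, 0.233), RR gives ψ = 0.170, H_out = 6.491 kJ/mol
  T = 350.9 K: K = (3.035, 0.225), RR gives ψ = 0.154, H_out = 5.587 kJ/mol
  T = 352.2 K: K = (3.072, 0.229), RR gives ψ = 0.161, H_out = 6.024 kJ/mol
Linear interpolation between T = 352.2 (H_out = 6.024) and T = 353.6 (H_out = 6.491) on hF = 6.088 gives T ≈ 352.4 K, at which ψ = 0.16.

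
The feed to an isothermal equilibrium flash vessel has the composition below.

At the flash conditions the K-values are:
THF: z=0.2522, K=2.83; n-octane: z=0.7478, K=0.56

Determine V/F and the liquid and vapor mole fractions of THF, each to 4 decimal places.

Material balance + equilibrium reduce to Σ zᵢ(Kᵢ−1)/(1+V/F(Kᵢ−1)) = 0.
Check two-phase: ΣzᵢKᵢ = 1.1325 > 1 and Σzᵢ/Kᵢ = 1.4245 > 1, so g(0) = 0.1325 > 0 and g(1) = -0.4245 < 0.
Newton iteration, V/F⁰ = 0.5:
  V/F = 0.5000: g = -0.18083, g' = -0.4683 → V/F = 0.1138
  V/F = 0.1138: g = 0.03558, g' = -0.7389 → V/F = 0.1620
  V/F = 0.1620: g = 0.00172, g' = -0.6704 → V/F = 0.1645
Converged at V/F = 0.1645.
Compositions from xᵢ = zᵢ/(1+V/F(Kᵢ−1)), yᵢ = Kᵢxᵢ:
  THF: x = 0.1938, y = 0.5485
  n-octane: x = 0.8062, y = 0.4515

V/F = 0.1645, x_THF = 0.1938, y_THF = 0.5485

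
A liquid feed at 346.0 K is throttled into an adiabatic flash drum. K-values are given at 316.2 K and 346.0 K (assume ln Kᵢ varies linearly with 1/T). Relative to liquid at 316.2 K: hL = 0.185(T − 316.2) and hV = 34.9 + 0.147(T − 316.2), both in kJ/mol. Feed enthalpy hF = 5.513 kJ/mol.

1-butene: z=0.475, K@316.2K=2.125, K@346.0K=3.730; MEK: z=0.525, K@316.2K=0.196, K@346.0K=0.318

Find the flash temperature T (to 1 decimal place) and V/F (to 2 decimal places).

T = 317.5 K, V/F = 0.15

Adiabatic flash: solve Rachford–Rice at each trial T, then check hF = ψ·hV(T) + (1−ψ)·hL(T).
  T = 316.2 K: K = (2.125, 0.196), RR gives ψ = 0.124, H_out = 4.332 kJ/mol
  T = 346.0 K: K = (3.730, 0.318), RR gives ψ = 0.504, H_out = 22.538 kJ/mol
  T = 331.1 K: K = (2.851, 0.252), RR gives ψ = 0.352, H_out = 14.834 kJ/mol
  T = 323.6 K: K = (2.467, 0.223), RR gives ψ = 0.253, H_out = 10.143 kJ/mol
  T = 319.9 K: K = (2.292, 0.209), RR gives ψ = 0.194, H_out = 7.435 kJ/mol
  T = 318.0 K: K = (2.205, 0.202), RR gives ψ = 0.160, H_out = 5.900 kJ/mol
  T = 317.1 K: K = (2.165, 0.199), RR gives ψ = 0.142, H_out = 5.131 kJ/mol
Linear interpolation between T = 317.1 (H_out = 5.131) and T = 318.0 (H_out = 5.900) on hF = 5.513 gives T ≈ 317.5 K, at which ψ = 0.15.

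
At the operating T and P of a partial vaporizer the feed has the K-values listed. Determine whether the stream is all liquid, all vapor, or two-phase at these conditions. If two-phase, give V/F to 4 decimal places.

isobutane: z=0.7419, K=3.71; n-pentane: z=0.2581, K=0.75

ΣzᵢKᵢ = 2.9460; Σzᵢ/Kᵢ = 0.5441.
Since Σzᵢ/Kᵢ < 1 the mixture is above its dew point — single vapor phase.

all vapor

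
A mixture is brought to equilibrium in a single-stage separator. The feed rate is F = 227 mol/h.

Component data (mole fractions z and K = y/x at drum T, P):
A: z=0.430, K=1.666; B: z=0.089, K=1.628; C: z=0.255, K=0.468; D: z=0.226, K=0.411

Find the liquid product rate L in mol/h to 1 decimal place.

Material balance + equilibrium reduce to Σ zᵢ(Kᵢ−1)/(1+ψ(Kᵢ−1)) = 0.
Check two-phase: ΣzᵢKᵢ = 1.073 > 1 and Σzᵢ/Kᵢ = 1.408 > 1, so g(0) = 0.073 > 0 and g(1) = -0.408 < 0.
Iterate (Newton) starting at ψ = 0.36:
  ψ = 0.360: g = -0.0601, g' = -0.384 → ψ = 0.203
  ψ = 0.203: g = -0.0016, g' = -0.367 → ψ = 0.199
Converged at ψ = 0.199.
Then V = ψ·F = 0.1991·227 = 45.2 mol/h and L = F − V = 181.8 mol/h.

L = 181.8 mol/h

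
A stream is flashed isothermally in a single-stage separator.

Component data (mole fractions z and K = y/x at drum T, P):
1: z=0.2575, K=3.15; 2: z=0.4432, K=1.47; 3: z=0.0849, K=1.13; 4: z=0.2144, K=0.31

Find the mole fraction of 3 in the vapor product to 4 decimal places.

Rachford–Rice: g(V/F) = Σ zᵢ(Kᵢ−1)/(1+V/F(Kᵢ−1)) = 0.
g(0) = ΣzᵢKᵢ − 1 = 0.6250 and g(1) = 1 − Σzᵢ/Kᵢ = -0.1500, so a root lies in (0, 1).
Newton–Raphson from V/F = 0.65:
  V/F = 0.6500: g = 0.13241, g' = -0.6014 → V/F = 0.8702
  V/F = 0.8702: g = -0.01964, g' = -0.8342 → V/F = 0.8466
  V/F = 0.8466: g = -0.00052, g' = -0.7913 → V/F = 0.8460
Converged at V/F = 0.8460.
Compositions from xᵢ = zᵢ/(1+V/F(Kᵢ−1)), yᵢ = Kᵢxᵢ:
  1: x = 0.0913, y = 0.2877
  2: x = 0.3171, y = 0.4662
  3: x = 0.0765, y = 0.0864
  4: x = 0.5151, y = 0.1597

y_3 = 0.0864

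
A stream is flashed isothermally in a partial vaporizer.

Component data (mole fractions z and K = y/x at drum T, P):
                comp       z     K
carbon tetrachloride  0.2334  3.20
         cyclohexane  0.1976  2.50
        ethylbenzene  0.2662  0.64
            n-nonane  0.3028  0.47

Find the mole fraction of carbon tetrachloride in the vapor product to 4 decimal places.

Let ψ = V/F and solve Σ zᵢ(Kᵢ−1)/(1+ψ(Kᵢ−1)) = 0.
Check two-phase: ΣzᵢKᵢ = 1.5536 > 1 and Σzᵢ/Kᵢ = 1.2122 > 1, so g(0) = 0.5536 > 0 and g(1) = -0.2122 < 0.
Iterate (Newton) starting at ψ = 0.5:
  ψ = 0.5000: g = 0.07867, g' = -0.6101 → ψ = 0.6290
  ψ = 0.6290: g = 0.00332, g' = -0.5656 → ψ = 0.6348
Converged at ψ = 0.6348.
Compositions from xᵢ = zᵢ/(1+ψ(Kᵢ−1)), yᵢ = Kᵢxᵢ:
  carbon tetrachloride: x = 0.0974, y = 0.3116
  cyclohexane: x = 0.1012, y = 0.2530
  ethylbenzene: x = 0.3451, y = 0.2208
  n-nonane: x = 0.4563, y = 0.2145

y_carbon tetrachloride = 0.3116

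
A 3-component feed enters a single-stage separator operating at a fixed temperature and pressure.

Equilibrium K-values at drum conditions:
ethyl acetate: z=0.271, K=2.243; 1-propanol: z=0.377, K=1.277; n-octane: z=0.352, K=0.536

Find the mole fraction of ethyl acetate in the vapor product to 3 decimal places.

y_ethyl acetate = 0.308

Rachford–Rice: g(V/F) = Σ zᵢ(Kᵢ−1)/(1+V/F(Kᵢ−1)) = 0.
g(0) = ΣzᵢKᵢ − 1 = 0.278 and g(1) = 1 − Σzᵢ/Kᵢ = -0.073, so a root lies in (0, 1).
Newton–Raphson from V/F = 0.5:
  V/F = 0.500: g = 0.0868, g' = -0.310 → V/F = 0.780
  V/F = 0.780: g = 0.0010, g' = -0.314 → V/F = 0.783
Converged at V/F = 0.783.
Compositions from xᵢ = zᵢ/(1+V/F(Kᵢ−1)), yᵢ = Kᵢxᵢ:
  ethyl acetate: x = 0.137, y = 0.308
  1-propanol: x = 0.310, y = 0.396
  n-octane: x = 0.553, y = 0.296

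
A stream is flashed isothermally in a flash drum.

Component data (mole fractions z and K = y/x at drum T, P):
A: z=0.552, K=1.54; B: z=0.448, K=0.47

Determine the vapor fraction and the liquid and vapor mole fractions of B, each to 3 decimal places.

ψ = 0.212, x_B = 0.505, y_B = 0.237

Rachford–Rice: g(ψ) = Σ zᵢ(Kᵢ−1)/(1+ψ(Kᵢ−1)) = 0.
Feasibility: ΣzᵢKᵢ = 1.061, Σzᵢ/Kᵢ = 1.312 — both > 1, two phases present.
Binary case is linear: z₁(K₁−1)(1+ψ(K₂−1)) + z₂(K₂−1)(1+ψ(K₁−1)) = 0
⇒ ψ = [z₁(K₁−1)+z₂(K₂−1)] / [−(K₁−1)(K₂−1)] = 0.0606/0.2862 = 0.212
Compositions from xᵢ = zᵢ/(1+ψ(Kᵢ−1)), yᵢ = Kᵢxᵢ:
  A: x = 0.495, y = 0.763
  B: x = 0.505, y = 0.237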